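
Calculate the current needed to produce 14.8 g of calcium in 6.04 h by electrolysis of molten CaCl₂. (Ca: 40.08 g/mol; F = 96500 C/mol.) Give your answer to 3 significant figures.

n(Ca) = 14.8 / 40.08 = 0.3693 mol
Ca²⁺ + 2e⁻ → Ca, so n(e⁻) = 2 × 0.3693 = 0.7386 mol
Q = 0.7386 × 96500 = 71270 C
I = Q / t = 71270 / 21744 s = 3.28 A

3.28 A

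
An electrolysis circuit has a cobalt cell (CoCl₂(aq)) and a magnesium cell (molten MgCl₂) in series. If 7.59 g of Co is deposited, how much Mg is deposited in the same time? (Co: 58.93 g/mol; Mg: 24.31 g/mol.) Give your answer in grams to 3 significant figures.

n(Co) = 7.59 / 58.93 = 0.1288 mol
Co²⁺ + 2e⁻ → Co, so n(e⁻) = 2 × 0.1288 = 0.2576 mol
Same current for the same time ⇒ same n(e⁻) = 0.2576 mol in both cells.
Mg²⁺ + 2e⁻ → Mg, so n(Mg) = 0.2576 / 2 = 0.1288 mol
m(Mg) = 0.1288 × 24.31 = 3.13 g

3.13 g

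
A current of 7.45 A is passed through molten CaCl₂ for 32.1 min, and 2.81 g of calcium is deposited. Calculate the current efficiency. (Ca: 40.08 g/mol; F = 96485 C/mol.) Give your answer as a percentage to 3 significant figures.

94.3%

Q = 7.45 × 1926 = 14350 C
n(e⁻) = 14350 / 96485 = 0.1487 mol
Ca²⁺ + 2e⁻ → Ca, so theoretical n(Ca) = 0.07435 mol → 2.980 g
Efficiency = 2.81 / 2.980 = 0.9430 = 94.3%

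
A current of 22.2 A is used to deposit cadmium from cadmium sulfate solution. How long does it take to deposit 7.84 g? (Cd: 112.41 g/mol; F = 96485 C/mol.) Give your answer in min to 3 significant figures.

10.1 min

n(Cd) = 7.84 / 112.41 = 0.06974 mol
Cd²⁺ + 2e⁻ → Cd, so n(e⁻) = 2 × 0.06974 = 0.1395 mol
Q = 0.1395 × 96485 = 13460 C
t = Q / I = 13460 / 22.2 = 606.3 s = 10.1 min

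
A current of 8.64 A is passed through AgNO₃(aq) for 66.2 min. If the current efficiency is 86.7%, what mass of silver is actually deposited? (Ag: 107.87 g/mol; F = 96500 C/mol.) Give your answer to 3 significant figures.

Q = 8.64 × 3972 = 34320 C
n(e⁻) = 34320 / 96500 = 0.3556 mol
Ag⁺ + e⁻ → Ag, so theoretical m(Ag) = 0.3556 × 107.87 = 38.36 g
Actual mass = 86.7% × 38.36 = 33.3 g

33.3 g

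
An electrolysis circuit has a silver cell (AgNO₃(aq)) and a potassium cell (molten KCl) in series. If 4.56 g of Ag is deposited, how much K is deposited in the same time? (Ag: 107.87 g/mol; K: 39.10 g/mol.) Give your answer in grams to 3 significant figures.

1.65 g

n(Ag) = 4.56 / 107.87 = 0.04227 mol
Ag⁺ + e⁻ → Ag, so n(e⁻) = 0.04227 mol
The cells are in series, so the same charge (and hence the same n(e⁻) = 0.04227 mol) passes through both.
K⁺ + e⁻ → K, so n(K) = 0.04227 mol
m(K) = 0.04227 × 39.10 = 1.65 g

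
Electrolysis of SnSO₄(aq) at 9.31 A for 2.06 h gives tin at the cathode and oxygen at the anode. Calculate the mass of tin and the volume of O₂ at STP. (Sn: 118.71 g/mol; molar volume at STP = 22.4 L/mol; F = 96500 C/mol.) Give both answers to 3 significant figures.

42.5 g Sn; 4.01 L O₂

Q = 9.31 × 7416 = 69040 C; n(e⁻) = 69040 / 96500 = 0.7154 mol
Cathode: Sn²⁺ + 2e⁻ → Sn → n(Sn) = 0.7154/2 = 0.3577 mol → 42.5 g
Anode: 2H₂O → O₂ + 4H⁺ + 4e⁻ → n(O₂) = 0.7154/4 = 0.1789 mol → 4.01 L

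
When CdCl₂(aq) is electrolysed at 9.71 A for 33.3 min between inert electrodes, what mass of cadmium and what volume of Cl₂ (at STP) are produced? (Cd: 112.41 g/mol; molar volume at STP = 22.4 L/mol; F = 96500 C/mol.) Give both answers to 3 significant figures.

Q = 9.71 × 1998 = 19400 C; n(e⁻) = 19400 / 96500 = 0.2010 mol
Cathode: Cd²⁺ + 2e⁻ → Cd → n(Cd) = 0.2010/2 = 0.1005 mol → 11.3 g
Anode: 2Cl⁻ → Cl₂ + 2e⁻ → n(Cl₂) = 0.2010/2 = 0.1005 mol → 2.25 L

11.3 g Cd; 2.25 L Cl₂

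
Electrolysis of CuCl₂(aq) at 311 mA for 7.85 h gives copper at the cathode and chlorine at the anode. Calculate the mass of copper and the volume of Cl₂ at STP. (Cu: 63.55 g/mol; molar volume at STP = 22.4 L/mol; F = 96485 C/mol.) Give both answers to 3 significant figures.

Q = 0.311 × 28260 = 8789 C; n(e⁻) = 8789 / 96485 = 0.09109 mol
Cathode: Cu²⁺ + 2e⁻ → Cu → n(Cu) = 0.09109/2 = 0.04555 mol → 2.89 g
Anode: 2Cl⁻ → Cl₂ + 2e⁻ → n(Cl₂) = 0.09109/2 = 0.04555 mol → 1.02 L

2.89 g Cu; 1.02 L Cl₂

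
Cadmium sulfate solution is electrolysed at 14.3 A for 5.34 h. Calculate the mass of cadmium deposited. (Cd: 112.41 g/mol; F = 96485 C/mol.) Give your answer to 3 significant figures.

160 g

Q = 14.3 A × 19224 s = 2.749×10^5 C
n(e⁻) = Q/F = 2.749×10^5/96485 = 2.849 mol
Cd²⁺ + 2e⁻ → Cd, so n(Cd) = 2.849 / 2 = 1.425 mol
m = 1.425 × 112.41 = 160 g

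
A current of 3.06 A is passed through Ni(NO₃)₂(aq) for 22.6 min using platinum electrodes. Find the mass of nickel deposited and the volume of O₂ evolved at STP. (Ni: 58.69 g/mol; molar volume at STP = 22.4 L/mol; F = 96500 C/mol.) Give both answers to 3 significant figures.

Q = 3.06 × 1356 = 4149 C; n(e⁻) = 4149 / 96500 = 0.04299 mol
Cathode: Ni²⁺ + 2e⁻ → Ni → n(Ni) = 0.04299/2 = 0.02150 mol → 1.26 g
Anode: 2H₂O → O₂ + 4H⁺ + 4e⁻ → n(O₂) = 0.04299/4 = 0.01075 mol → 0.241 L

1.26 g Ni; 0.241 L O₂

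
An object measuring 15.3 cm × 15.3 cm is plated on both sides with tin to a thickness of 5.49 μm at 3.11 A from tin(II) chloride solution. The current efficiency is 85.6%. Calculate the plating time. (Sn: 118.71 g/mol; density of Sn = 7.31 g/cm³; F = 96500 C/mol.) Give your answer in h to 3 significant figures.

Plated area = 2 × 15.3 × 15.3 = 468.2 cm²
Volume = 468.2 × 5.49×10⁻⁴ cm = 0.2570 cm³
m(Sn) = 0.2570 × 7.31 = 1.879 g
n(Sn) = 1.879 / 118.71 = 0.01583 mol; n(e⁻) = 2 × 0.01583 = 0.03166 mol
Q = 0.03166 × 96500 / 0.856 = 3569 C
t = 3569 / 3.11 = 1148 s = 0.319 h

0.319 h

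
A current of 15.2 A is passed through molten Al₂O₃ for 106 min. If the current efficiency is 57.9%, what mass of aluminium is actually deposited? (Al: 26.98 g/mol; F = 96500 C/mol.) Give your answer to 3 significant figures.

5.22 g

Q = 15.2 × 6360 = 96670 C
n(e⁻) = 96670 / 96500 = 1.002 mol
Al³⁺ + 3e⁻ → Al, so theoretical m(Al) = 0.3340 × 26.98 = 9.011 g
Actual mass = 57.9% × 9.011 = 5.22 g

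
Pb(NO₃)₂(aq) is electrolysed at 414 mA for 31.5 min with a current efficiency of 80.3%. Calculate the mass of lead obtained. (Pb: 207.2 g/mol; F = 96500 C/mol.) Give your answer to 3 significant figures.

0.675 g

Q = 0.414 × 1890 = 782.5 C
n(e⁻) = 782.5 / 96500 = 0.008109 mol
Pb²⁺ + 2e⁻ → Pb, so theoretical m(Pb) = 0.004055 × 207.2 = 0.8402 g
Actual mass = 80.3% × 0.8402 = 0.675 g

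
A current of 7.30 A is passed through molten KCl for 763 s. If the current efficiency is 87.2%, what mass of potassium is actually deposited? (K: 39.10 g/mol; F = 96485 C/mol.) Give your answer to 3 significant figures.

Q = 7.30 × 763 = 5570 C
n(e⁻) = 5570 / 96485 = 0.05773 mol
K⁺ + e⁻ → K, so theoretical m(K) = 0.05773 × 39.10 = 2.257 g
Actual mass = 87.2% × 2.257 = 1.97 g

1.97 g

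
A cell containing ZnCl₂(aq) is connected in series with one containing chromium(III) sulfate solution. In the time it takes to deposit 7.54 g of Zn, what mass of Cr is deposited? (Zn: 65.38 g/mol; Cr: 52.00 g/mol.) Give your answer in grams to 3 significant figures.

4.00 g

n(Zn) = 7.54 / 65.38 = 0.1153 mol
Zn²⁺ + 2e⁻ → Zn, so n(e⁻) = 2 × 0.1153 = 0.2306 mol
In series, the same 0.2306 mol of electrons flows through the second cell.
Cr³⁺ + 3e⁻ → Cr, so n(Cr) = 0.2306 / 3 = 0.07687 mol
m(Cr) = 0.07687 × 52.00 = 4.00 g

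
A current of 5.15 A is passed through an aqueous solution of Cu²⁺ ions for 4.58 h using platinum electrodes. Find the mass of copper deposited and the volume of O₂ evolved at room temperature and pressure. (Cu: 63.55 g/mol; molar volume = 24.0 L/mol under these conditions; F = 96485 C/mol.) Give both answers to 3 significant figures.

28.0 g Cu; 5.28 L O₂

Q = 5.15 × 16488 = 84910 C; n(e⁻) = 84910 / 96485 = 0.8800 mol
Cathode: Cu²⁺ + 2e⁻ → Cu → n(Cu) = 0.8800/2 = 0.4400 mol → 28.0 g
Anode: 2H₂O → O₂ + 4H⁺ + 4e⁻ → n(O₂) = 0.8800/4 = 0.2200 mol → 5.28 L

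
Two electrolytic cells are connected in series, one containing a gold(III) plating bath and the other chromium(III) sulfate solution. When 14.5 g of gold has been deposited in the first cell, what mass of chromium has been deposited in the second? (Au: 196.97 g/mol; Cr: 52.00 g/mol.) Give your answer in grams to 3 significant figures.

n(Au) = 14.5 / 196.97 = 0.07362 mol
Au³⁺ + 3e⁻ → Au, so n(e⁻) = 3 × 0.07362 = 0.2209 mol
The cells are in series, so the same charge (and hence the same n(e⁻) = 0.2209 mol) passes through both.
Cr³⁺ + 3e⁻ → Cr, so n(Cr) = 0.2209 / 3 = 0.07363 mol
m(Cr) = 0.07363 × 52.00 = 3.83 g

3.83 g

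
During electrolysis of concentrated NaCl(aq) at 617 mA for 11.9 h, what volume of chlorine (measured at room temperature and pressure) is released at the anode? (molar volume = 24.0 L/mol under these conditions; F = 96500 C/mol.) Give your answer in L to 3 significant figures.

Q = 0.617 A × 42840 s = 26430 C
n(e⁻) = 26430 / 96500 = 0.2739 mol
2Cl⁻ → Cl₂ + 2e⁻, so n(Cl₂) = 0.2739 / 2 = 0.1370 mol
V = 0.1370 × 24.0 = 3.288 L

3.29 L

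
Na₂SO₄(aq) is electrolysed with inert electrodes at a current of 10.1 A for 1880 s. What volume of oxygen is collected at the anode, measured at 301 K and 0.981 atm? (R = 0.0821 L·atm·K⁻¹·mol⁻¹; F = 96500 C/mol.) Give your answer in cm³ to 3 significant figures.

Q = 10.1 A × 1880 s = 18990 C
n(e⁻) = Q/F = 18990/96500 = 0.1968 mol
2H₂O → O₂ + 4H⁺ + 4e⁻, so n(O₂) = 0.1968 / 4 = 0.04920 mol
V = nRT/P = 0.04920 × 0.0821 × 301 / 0.981 = 1.239 L
= 1240 cm³

1240 cm³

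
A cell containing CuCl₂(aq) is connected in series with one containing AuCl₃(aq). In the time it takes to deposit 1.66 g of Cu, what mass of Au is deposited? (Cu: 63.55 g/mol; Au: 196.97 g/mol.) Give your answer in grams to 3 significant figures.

3.43 g

n(Cu) = 1.66 / 63.55 = 0.02612 mol
Cu²⁺ + 2e⁻ → Cu, so n(e⁻) = 2 × 0.02612 = 0.05224 mol
The cells are in series, so the same charge (and hence the same n(e⁻) = 0.05224 mol) passes through both.
Au³⁺ + 3e⁻ → Au, so n(Au) = 0.05224 / 3 = 0.01741 mol
m(Au) = 0.01741 × 196.97 = 3.43 g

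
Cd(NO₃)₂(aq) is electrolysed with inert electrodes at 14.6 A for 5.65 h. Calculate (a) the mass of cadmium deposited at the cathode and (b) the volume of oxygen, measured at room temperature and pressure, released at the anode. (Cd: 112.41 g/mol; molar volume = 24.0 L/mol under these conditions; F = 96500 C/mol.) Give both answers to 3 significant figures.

Q = 14.6 × 20340 = 2.970×10^5 C; n(e⁻) = 2.970×10^5 / 96500 = 3.078 mol
Cathode: Cd²⁺ + 2e⁻ → Cd → n(Cd) = 3.078/2 = 1.539 mol → 173 g
Anode: 2H₂O → O₂ + 4H⁺ + 4e⁻ → n(O₂) = 3.078/4 = 0.7695 mol → 18.5 L

173 g Cd; 18.5 L O₂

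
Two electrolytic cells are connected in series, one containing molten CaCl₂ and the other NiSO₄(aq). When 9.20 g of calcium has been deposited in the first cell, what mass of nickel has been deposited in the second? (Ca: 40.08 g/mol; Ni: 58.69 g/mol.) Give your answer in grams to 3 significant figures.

13.5 g

n(Ca) = 9.20 / 40.08 = 0.2295 mol
Ca²⁺ + 2e⁻ → Ca, so n(e⁻) = 2 × 0.2295 = 0.4590 mol
Same current for the same time ⇒ same n(e⁻) = 0.4590 mol in both cells.
Ni²⁺ + 2e⁻ → Ni, so n(Ni) = 0.4590 / 2 = 0.2295 mol
m(Ni) = 0.2295 × 58.69 = 13.5 g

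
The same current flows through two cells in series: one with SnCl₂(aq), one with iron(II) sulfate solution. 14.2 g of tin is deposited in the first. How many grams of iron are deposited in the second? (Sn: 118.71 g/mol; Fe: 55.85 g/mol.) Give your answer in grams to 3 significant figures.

6.68 g

n(Sn) = 14.2 / 118.71 = 0.1196 mol
Sn²⁺ + 2e⁻ → Sn, so n(e⁻) = 2 × 0.1196 = 0.2392 mol
Same current for the same time ⇒ same n(e⁻) = 0.2392 mol in both cells.
Fe²⁺ + 2e⁻ → Fe, so n(Fe) = 0.2392 / 2 = 0.1196 mol
m(Fe) = 0.1196 × 55.85 = 6.68 g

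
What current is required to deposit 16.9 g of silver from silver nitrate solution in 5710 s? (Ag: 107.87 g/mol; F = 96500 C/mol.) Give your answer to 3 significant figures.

n(Ag) = 16.9 / 107.87 = 0.1567 mol
Ag⁺ + e⁻ → Ag, so n(e⁻) = 0.1567 mol
Q = 0.1567 × 96500 = 15120 C
I = Q / t = 15120 / 5710 s = 2.65 A

2.65 A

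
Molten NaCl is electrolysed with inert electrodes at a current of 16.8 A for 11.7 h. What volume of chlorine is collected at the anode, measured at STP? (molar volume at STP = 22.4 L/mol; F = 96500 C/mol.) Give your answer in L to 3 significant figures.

82.1 L

Charge passed = 16.8 × 42120 = 7.076×10^5 C
Moles of electrons = 7.076×10^5 / 96500 = 7.333 mol
2Cl⁻ → Cl₂ + 2e⁻, so n(Cl₂) = 7.333 / 2 = 3.667 mol
V = 3.667 × 22.4 = 82.14 L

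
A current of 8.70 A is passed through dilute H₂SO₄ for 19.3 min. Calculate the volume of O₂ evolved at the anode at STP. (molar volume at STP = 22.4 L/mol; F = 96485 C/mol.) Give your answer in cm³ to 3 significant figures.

Charge passed = 8.70 × 1158 = 10070 C
Moles of electrons = 10070 / 96485 = 0.1044 mol
2H₂O → O₂ + 4H⁺ + 4e⁻, so n(O₂) = 0.1044 / 4 = 0.02610 mol
V = 0.02610 × 22.4 = 0.5846 L
= 585 cm³

585 cm³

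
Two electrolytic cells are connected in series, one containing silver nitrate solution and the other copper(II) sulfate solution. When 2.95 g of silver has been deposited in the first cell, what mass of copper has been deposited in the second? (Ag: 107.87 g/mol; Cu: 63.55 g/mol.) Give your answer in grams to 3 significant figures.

0.869 g

n(Ag) = 2.95 / 107.87 = 0.02735 mol
Ag⁺ + e⁻ → Ag, so n(e⁻) = 0.02735 mol
In series, the same 0.02735 mol of electrons flows through the second cell.
Cu²⁺ + 2e⁻ → Cu, so n(Cu) = 0.02735 / 2 = 0.01368 mol
m(Cu) = 0.01368 × 63.55 = 0.869 g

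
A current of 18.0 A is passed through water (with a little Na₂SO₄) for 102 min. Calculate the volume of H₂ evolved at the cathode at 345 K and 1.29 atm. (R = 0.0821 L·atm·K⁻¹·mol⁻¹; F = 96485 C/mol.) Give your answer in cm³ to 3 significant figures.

Q = 18.0 A × 6120 s = 1.102×10^5 C
n(e⁻) = Q/F = 1.102×10^5/96485 = 1.142 mol
2H⁺ + 2e⁻ → H₂, so n(H₂) = 1.142 / 2 = 0.5710 mol
V = nRT/P = 0.5710 × 0.0821 × 345 / 1.29 = 12.54 L
= 12500 cm³

12500 cm³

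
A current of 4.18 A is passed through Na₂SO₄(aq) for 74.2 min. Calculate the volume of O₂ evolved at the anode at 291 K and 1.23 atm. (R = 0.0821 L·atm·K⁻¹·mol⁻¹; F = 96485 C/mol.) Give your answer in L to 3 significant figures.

Charge passed = 4.18 × 4452 = 18610 C
n(e⁻) = Q/F = 18610/96485 = 0.1929 mol
2H₂O → O₂ + 4H⁺ + 4e⁻, so n(O₂) = 0.1929 / 4 = 0.04823 mol
V = nRT/P = 0.04823 × 0.0821 × 291 / 1.23 = 0.9368 L

0.937 L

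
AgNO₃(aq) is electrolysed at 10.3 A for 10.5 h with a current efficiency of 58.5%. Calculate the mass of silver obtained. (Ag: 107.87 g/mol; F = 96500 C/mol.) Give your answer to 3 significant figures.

255 g

Q = 10.3 × 37800 = 3.893×10^5 C
n(e⁻) = 3.893×10^5 / 96500 = 4.034 mol
Ag⁺ + e⁻ → Ag, so theoretical m(Ag) = 4.034 × 107.87 = 435.1 g
Actual mass = 58.5% × 435.1 = 255 g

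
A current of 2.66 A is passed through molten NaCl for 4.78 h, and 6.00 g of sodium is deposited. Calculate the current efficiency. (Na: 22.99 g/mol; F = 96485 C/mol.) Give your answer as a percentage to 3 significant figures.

55.0%

Q = 2.66 × 17208 = 45770 C
n(e⁻) = 45770 / 96485 = 0.4744 mol
Na⁺ + e⁻ → Na, so theoretical n(Na) = 0.4744 mol → 10.91 g
Efficiency = 6.00 / 10.91 = 0.5500 = 55.0%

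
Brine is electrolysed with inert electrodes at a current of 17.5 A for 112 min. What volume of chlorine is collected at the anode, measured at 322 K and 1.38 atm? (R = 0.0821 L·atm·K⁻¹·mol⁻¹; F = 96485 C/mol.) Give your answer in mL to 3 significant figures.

Charge passed = 17.5 × 6720 = 1.176×10^5 C
n(e⁻) = 1.176×10^5 / 96485 = 1.219 mol
2Cl⁻ → Cl₂ + 2e⁻, so n(Cl₂) = 1.219 / 2 = 0.6095 mol
V = nRT/P = 0.6095 × 0.0821 × 322 / 1.38 = 11.68 L
= 11700 mL

11700 mL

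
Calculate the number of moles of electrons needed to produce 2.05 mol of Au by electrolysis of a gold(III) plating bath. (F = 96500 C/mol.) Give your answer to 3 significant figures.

Au³⁺ + 3e⁻ → Au, so n(e⁻) = 3 × 2.05 = 6.150 mol

6.15 mol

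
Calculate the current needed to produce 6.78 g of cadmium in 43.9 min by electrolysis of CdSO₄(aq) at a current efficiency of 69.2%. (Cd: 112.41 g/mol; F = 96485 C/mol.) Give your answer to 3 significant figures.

6.39 A

n(Cd) = 6.78 / 112.41 = 0.06031 mol
Cd²⁺ + 2e⁻ → Cd, so n(e⁻) = 2 × 0.06031 = 0.1206 mol
Q = 0.1206 × 96485 / 0.692 = 16820 C
I = Q / t = 16820 / 2634 s = 6.39 A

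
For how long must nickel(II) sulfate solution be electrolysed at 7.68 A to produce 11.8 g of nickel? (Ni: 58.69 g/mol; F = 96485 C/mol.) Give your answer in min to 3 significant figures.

n(Ni) = 11.8 / 58.69 = 0.2011 mol
Ni²⁺ + 2e⁻ → Ni, so n(e⁻) = 2 × 0.2011 = 0.4022 mol
Q = 0.4022 × 96485 = 38810 C
t = Q / I = 38810 / 7.68 = 5053 s = 84.2 min

84.2 min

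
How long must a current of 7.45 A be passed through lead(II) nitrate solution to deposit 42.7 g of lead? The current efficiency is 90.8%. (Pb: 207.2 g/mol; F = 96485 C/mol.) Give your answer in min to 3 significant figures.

98.0 min

n(Pb) = 42.7 / 207.2 = 0.2061 mol
Pb²⁺ + 2e⁻ → Pb, so n(e⁻) = 2 × 0.2061 = 0.4122 mol
Q = 0.4122 × 96485 / 0.908 = 43800 C
t = Q / I = 43800 / 7.45 = 5879 s = 98.0 min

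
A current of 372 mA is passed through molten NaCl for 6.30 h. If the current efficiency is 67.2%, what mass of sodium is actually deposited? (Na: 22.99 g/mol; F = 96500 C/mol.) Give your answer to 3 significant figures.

1.35 g

Q = 0.372 × 22680 = 8437 C
n(e⁻) = 8437 / 96500 = 0.08743 mol
Na⁺ + e⁻ → Na, so theoretical m(Na) = 0.08743 × 22.99 = 2.010 g
Actual mass = 67.2% × 2.010 = 1.35 g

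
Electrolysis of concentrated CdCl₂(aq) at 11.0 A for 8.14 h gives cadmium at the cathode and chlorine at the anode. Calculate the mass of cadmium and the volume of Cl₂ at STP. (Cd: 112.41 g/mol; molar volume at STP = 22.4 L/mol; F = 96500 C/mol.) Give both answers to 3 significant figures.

Q = 11.0 × 29304 = 3.223×10^5 C; n(e⁻) = 3.223×10^5 / 96500 = 3.340 mol
Cathode: Cd²⁺ + 2e⁻ → Cd → n(Cd) = 3.340/2 = 1.670 mol → 188 g
Anode: 2Cl⁻ → Cl₂ + 2e⁻ → n(Cl₂) = 3.340/2 = 1.670 mol → 37.4 L

188 g Cd; 37.4 L Cl₂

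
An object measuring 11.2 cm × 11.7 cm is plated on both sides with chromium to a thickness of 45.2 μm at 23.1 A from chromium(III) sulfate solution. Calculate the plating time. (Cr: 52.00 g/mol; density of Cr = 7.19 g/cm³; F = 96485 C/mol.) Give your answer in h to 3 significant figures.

Plated area = 2 × 11.2 × 11.7 = 262.1 cm²
Volume = 262.1 × 45.2×10⁻⁴ cm = 1.185 cm³
m(Cr) = 1.185 × 7.19 = 8.520 g
n(Cr) = 8.520 / 52.00 = 0.1638 mol; n(e⁻) = 3 × 0.1638 = 0.4914 mol
Q = 0.4914 × 96485 = 47410 C
t = 47410 / 23.1 = 2052 s = 0.570 h

0.570 h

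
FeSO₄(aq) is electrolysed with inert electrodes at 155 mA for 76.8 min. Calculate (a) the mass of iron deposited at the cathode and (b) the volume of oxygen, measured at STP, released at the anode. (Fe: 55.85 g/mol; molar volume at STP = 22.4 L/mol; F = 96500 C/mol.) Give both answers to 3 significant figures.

Q = 0.155 × 4608 = 714.2 C; n(e⁻) = 714.2 / 96500 = 0.007401 mol
Cathode: Fe²⁺ + 2e⁻ → Fe → n(Fe) = 0.007401/2 = 0.003701 mol → 0.207 g
Anode: 2H₂O → O₂ + 4H⁺ + 4e⁻ → n(O₂) = 0.007401/4 = 0.001850 mol → 0.0414 L

0.207 g Fe; 0.0414 L O₂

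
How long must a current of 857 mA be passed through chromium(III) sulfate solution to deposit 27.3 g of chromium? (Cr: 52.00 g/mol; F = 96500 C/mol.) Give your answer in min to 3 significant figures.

n(Cr) = 27.3 / 52.00 = 0.5250 mol
Cr³⁺ + 3e⁻ → Cr, so n(e⁻) = 3 × 0.5250 = 1.575 mol
Q = 1.575 × 96500 = 1.520×10^5 C
t = Q / I = 1.520×10^5 / 0.857 = 1.774×10^5 s = 2960 min

2960 min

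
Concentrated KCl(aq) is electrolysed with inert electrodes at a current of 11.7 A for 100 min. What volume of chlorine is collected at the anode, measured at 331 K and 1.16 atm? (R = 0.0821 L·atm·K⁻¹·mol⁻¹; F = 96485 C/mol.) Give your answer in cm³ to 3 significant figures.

Q = It = 11.7 × 6000 = 70200 C
n(e⁻) = 70200 / 96485 = 0.7276 mol
2Cl⁻ → Cl₂ + 2e⁻, so n(Cl₂) = 0.7276 / 2 = 0.3638 mol
V = nRT/P = 0.3638 × 0.0821 × 331 / 1.16 = 8.523 L
= 8520 cm³

8520 cm³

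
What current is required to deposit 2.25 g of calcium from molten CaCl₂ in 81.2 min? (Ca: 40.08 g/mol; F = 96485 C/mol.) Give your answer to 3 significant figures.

n(Ca) = 2.25 / 40.08 = 0.05614 mol
Ca²⁺ + 2e⁻ → Ca, so n(e⁻) = 2 × 0.05614 = 0.1123 mol
Q = 0.1123 × 96485 = 10840 C
I = Q / t = 10840 / 4872 s = 2.22 A

2.22 A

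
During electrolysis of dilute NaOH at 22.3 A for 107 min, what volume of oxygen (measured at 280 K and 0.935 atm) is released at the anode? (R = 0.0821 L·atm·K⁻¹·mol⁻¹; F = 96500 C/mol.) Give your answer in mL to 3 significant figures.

Q = It = 22.3 × 6420 = 1.432×10^5 C
Moles of electrons = 1.432×10^5 / 96500 = 1.484 mol
2H₂O → O₂ + 4H⁺ + 4e⁻, so n(O₂) = 1.484 / 4 = 0.3710 mol
V = nRT/P = 0.3710 × 0.0821 × 280 / 0.935 = 9.121 L
= 9120 mL

9120 mL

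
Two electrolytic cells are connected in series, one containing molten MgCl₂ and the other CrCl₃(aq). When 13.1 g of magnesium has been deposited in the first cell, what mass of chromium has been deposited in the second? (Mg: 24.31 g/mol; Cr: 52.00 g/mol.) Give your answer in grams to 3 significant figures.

n(Mg) = 13.1 / 24.31 = 0.5389 mol
Mg²⁺ + 2e⁻ → Mg, so n(e⁻) = 2 × 0.5389 = 1.078 mol
The cells are in series, so the same charge (and hence the same n(e⁻) = 1.078 mol) passes through both.
Cr³⁺ + 3e⁻ → Cr, so n(Cr) = 1.078 / 3 = 0.3593 mol
m(Cr) = 0.3593 × 52.00 = 18.7 g

18.7 g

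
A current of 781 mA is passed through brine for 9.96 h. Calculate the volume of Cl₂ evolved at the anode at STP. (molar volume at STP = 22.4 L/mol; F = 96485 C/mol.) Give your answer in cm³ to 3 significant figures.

3250 cm³

Charge passed = 0.781 × 35856 = 28000 C
n(e⁻) = 28000 / 96485 = 0.2902 mol
2Cl⁻ → Cl₂ + 2e⁻, so n(Cl₂) = 0.2902 / 2 = 0.1451 mol
V = 0.1451 × 22.4 = 3.250 L
= 3250 cm³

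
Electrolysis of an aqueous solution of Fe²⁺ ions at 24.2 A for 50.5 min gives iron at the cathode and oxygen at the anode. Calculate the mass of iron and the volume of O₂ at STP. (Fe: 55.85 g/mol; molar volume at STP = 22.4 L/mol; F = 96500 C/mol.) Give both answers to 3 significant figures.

Q = 24.2 × 3030 = 73330 C; n(e⁻) = 73330 / 96500 = 0.7599 mol
Cathode: Fe²⁺ + 2e⁻ → Fe → n(Fe) = 0.7599/2 = 0.3800 mol → 21.2 g
Anode: 2H₂O → O₂ + 4H⁺ + 4e⁻ → n(O₂) = 0.7599/4 = 0.1900 mol → 4.26 L

21.2 g Fe; 4.26 L O₂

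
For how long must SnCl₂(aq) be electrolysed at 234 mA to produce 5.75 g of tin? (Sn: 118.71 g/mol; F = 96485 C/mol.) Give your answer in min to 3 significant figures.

666 min

n(Sn) = 5.75 / 118.71 = 0.04844 mol
Sn²⁺ + 2e⁻ → Sn, so n(e⁻) = 2 × 0.04844 = 0.09688 mol
Q = 0.09688 × 96485 = 9347 C
t = Q / I = 9347 / 0.234 = 39940 s = 666 min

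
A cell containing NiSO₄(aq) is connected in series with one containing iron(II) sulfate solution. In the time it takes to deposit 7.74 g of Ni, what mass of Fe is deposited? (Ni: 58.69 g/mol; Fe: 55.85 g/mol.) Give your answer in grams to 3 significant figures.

7.37 g

n(Ni) = 7.74 / 58.69 = 0.1319 mol
Ni²⁺ + 2e⁻ → Ni, so n(e⁻) = 2 × 0.1319 = 0.2638 mol
Since the cells are in series, n(e⁻) in the Fe cell is also 0.2638 mol.
Fe²⁺ + 2e⁻ → Fe, so n(Fe) = 0.2638 / 2 = 0.1319 mol
m(Fe) = 0.1319 × 55.85 = 7.37 g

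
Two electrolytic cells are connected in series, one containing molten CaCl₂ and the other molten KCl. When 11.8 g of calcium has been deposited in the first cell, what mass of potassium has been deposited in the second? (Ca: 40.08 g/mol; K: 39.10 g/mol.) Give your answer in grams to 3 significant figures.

n(Ca) = 11.8 / 40.08 = 0.2944 mol
Ca²⁺ + 2e⁻ → Ca, so n(e⁻) = 2 × 0.2944 = 0.5888 mol
The cells are in series, so the same charge (and hence the same n(e⁻) = 0.5888 mol) passes through both.
K⁺ + e⁻ → K, so n(K) = 0.5888 mol
m(K) = 0.5888 × 39.10 = 23.0 g

23.0 g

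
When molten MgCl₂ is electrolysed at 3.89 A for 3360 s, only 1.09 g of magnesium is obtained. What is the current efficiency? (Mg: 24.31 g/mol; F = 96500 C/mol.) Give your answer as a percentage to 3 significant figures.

66.2%

Q = 3.89 × 3360 = 13070 C
n(e⁻) = 13070 / 96500 = 0.1354 mol
Mg²⁺ + 2e⁻ → Mg, so theoretical n(Mg) = 0.06770 mol → 1.646 g
Efficiency = 1.09 / 1.646 = 0.6622 = 66.2%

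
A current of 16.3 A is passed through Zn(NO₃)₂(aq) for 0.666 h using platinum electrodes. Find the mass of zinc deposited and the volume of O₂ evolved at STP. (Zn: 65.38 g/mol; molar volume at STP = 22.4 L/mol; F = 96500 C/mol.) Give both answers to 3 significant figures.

13.2 g Zn; 2.27 L O₂

Q = 16.3 × 2397.6 = 39080 C; n(e⁻) = 39080 / 96500 = 0.4050 mol
Cathode: Zn²⁺ + 2e⁻ → Zn → n(Zn) = 0.4050/2 = 0.2025 mol → 13.2 g
Anode: 2H₂O → O₂ + 4H⁺ + 4e⁻ → n(O₂) = 0.4050/4 = 0.1013 mol → 2.27 L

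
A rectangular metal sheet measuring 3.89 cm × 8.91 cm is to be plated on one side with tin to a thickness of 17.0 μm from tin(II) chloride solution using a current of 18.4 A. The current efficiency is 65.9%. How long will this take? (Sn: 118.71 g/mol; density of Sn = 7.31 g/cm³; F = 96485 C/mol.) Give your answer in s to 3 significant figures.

57.7 s

Plated area = 3.89 × 8.91 = 34.66 cm²
Volume = 34.66 × 17.0×10⁻⁴ cm = 0.05892 cm³
m(Sn) = 0.05892 × 7.31 = 0.4307 g
n(Sn) = 0.4307 / 118.71 = 0.003628 mol; n(e⁻) = 2 × 0.003628 = 0.007256 mol
Q = 0.007256 × 96485 / 0.659 = 1062 C
t = 1062 / 18.4 = 57.72 s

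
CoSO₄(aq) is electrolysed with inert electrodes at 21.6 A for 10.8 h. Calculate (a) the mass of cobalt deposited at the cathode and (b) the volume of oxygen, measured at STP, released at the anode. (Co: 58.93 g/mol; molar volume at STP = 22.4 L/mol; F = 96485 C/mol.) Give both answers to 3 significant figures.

Q = 21.6 × 38880 = 8.398×10^5 C; n(e⁻) = 8.398×10^5 / 96485 = 8.704 mol
Cathode: Co²⁺ + 2e⁻ → Co → n(Co) = 8.704/2 = 4.352 mol → 256 g
Anode: 2H₂O → O₂ + 4H⁺ + 4e⁻ → n(O₂) = 8.704/4 = 2.176 mol → 48.7 L

256 g Co; 48.7 L O₂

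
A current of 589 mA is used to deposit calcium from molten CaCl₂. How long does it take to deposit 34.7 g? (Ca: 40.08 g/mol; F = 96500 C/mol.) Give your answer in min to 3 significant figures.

n(Ca) = 34.7 / 40.08 = 0.8658 mol
Ca²⁺ + 2e⁻ → Ca, so n(e⁻) = 2 × 0.8658 = 1.732 mol
Q = 1.732 × 96500 = 1.671×10^5 C
t = Q / I = 1.671×10^5 / 0.589 = 2.837×10^5 s = 4730 min

4730 min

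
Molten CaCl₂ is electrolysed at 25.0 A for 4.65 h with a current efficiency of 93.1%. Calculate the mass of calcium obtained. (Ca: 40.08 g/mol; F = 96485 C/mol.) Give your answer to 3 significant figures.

80.9 g

Q = 25.0 × 16740 = 4.185×10^5 C
n(e⁻) = 4.185×10^5 / 96485 = 4.337 mol
Ca²⁺ + 2e⁻ → Ca, so theoretical m(Ca) = 2.169 × 40.08 = 86.93 g
Actual mass = 93.1% × 86.93 = 80.9 g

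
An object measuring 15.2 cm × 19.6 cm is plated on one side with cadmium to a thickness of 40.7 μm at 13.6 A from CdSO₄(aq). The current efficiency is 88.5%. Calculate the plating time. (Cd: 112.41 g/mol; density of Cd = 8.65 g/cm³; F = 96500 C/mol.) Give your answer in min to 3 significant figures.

Plated area = 15.2 × 19.6 = 297.9 cm²
Volume = 297.9 × 40.7×10⁻⁴ cm = 1.212 cm³
m(Cd) = 1.212 × 8.65 = 10.48 g
n(Cd) = 10.48 / 112.41 = 0.09323 mol; n(e⁻) = 2 × 0.09323 = 0.1865 mol
Q = 0.1865 × 96500 / 0.885 = 20340 C
t = 20340 / 13.6 = 1496 s = 24.9 min

24.9 min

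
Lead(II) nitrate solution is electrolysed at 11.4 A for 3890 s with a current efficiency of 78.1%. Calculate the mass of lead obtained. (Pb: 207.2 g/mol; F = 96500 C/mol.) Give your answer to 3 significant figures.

Q = 11.4 × 3890 = 44350 C
n(e⁻) = 44350 / 96500 = 0.4596 mol
Pb²⁺ + 2e⁻ → Pb, so theoretical m(Pb) = 0.2298 × 207.2 = 47.61 g
Actual mass = 78.1% × 47.61 = 37.2 g

37.2 g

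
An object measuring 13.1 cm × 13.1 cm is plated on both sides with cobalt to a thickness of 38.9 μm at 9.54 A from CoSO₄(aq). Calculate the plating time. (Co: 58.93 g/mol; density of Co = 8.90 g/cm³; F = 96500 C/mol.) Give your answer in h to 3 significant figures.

1.13 h

Plated area = 2 × 13.1 × 13.1 = 343.2 cm²
Volume = 343.2 × 38.9×10⁻⁴ cm = 1.335 cm³
m(Co) = 1.335 × 8.90 = 11.88 g
n(Co) = 11.88 / 58.93 = 0.2016 mol; n(e⁻) = 2 × 0.2016 = 0.4032 mol
Q = 0.4032 × 96500 = 38910 C
t = 38910 / 9.54 = 4079 s = 1.13 h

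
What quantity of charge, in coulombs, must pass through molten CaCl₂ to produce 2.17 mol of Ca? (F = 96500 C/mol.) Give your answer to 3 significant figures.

4.19×10^5 C

Ca²⁺ + 2e⁻ → Ca, so n(e⁻) = 2 × 2.17 = 4.340 mol
Q = 4.340 × 96500 = 4.188×10^5 C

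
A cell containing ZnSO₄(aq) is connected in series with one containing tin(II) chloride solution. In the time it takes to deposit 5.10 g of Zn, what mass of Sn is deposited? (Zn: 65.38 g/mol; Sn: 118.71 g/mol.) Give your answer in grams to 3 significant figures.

n(Zn) = 5.10 / 65.38 = 0.07801 mol
Zn²⁺ + 2e⁻ → Zn, so n(e⁻) = 2 × 0.07801 = 0.1560 mol
Since the cells are in series, n(e⁻) in the Sn cell is also 0.1560 mol.
Sn²⁺ + 2e⁻ → Sn, so n(Sn) = 0.1560 / 2 = 0.07800 mol
m(Sn) = 0.07800 × 118.71 = 9.26 g

9.26 g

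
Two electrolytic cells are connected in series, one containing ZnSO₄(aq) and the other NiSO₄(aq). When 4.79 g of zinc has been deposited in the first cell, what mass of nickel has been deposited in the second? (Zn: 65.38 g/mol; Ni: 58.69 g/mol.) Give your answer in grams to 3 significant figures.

4.30 g

n(Zn) = 4.79 / 65.38 = 0.07326 mol
Zn²⁺ + 2e⁻ → Zn, so n(e⁻) = 2 × 0.07326 = 0.1465 mol
Same current for the same time ⇒ same n(e⁻) = 0.1465 mol in both cells.
Ni²⁺ + 2e⁻ → Ni, so n(Ni) = 0.1465 / 2 = 0.07325 mol
m(Ni) = 0.07325 × 58.69 = 4.30 g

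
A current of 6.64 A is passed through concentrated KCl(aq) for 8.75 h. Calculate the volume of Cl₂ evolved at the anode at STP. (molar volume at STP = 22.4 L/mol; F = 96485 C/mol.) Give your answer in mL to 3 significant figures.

24300 mL

Q = 6.64 A × 31500 s = 2.092×10^5 C
n(e⁻) = Q/F = 2.092×10^5/96485 = 2.168 mol
2Cl⁻ → Cl₂ + 2e⁻, so n(Cl₂) = 2.168 / 2 = 1.084 mol
V = 1.084 × 22.4 = 24.28 L
= 24300 mL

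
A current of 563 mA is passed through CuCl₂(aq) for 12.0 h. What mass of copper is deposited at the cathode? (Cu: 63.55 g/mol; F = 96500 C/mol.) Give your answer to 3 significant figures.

Q = It = 0.563 × 43200 = 24320 C
Moles of electrons = 24320 / 96500 = 0.2520 mol
Cu²⁺ + 2e⁻ → Cu, so n(Cu) = 0.2520 / 2 = 0.1260 mol
m = 0.1260 × 63.55 = 8.01 g

8.01 g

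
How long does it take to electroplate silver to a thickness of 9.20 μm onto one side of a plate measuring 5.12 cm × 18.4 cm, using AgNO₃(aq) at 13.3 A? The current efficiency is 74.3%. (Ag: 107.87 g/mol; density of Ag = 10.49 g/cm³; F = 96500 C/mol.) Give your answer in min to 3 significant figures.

Plated area = 5.12 × 18.4 = 94.21 cm²
Volume = 94.21 × 9.20×10⁻⁴ cm = 0.08667 cm³
m(Ag) = 0.08667 × 10.49 = 0.9092 g
n(Ag) = 0.9092 / 107.87 = 0.008429 mol; n(e⁻) = 0.008429 mol
Q = 0.008429 × 96500 / 0.743 = 1095 C
t = 1095 / 13.3 = 82.33 s = 1.37 min

1.37 min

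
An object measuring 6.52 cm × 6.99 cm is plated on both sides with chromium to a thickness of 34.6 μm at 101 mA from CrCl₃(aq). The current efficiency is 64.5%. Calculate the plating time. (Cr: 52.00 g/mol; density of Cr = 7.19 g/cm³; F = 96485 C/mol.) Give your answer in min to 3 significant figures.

Plated area = 2 × 6.52 × 6.99 = 91.15 cm²
Volume = 91.15 × 34.6×10⁻⁴ cm = 0.3154 cm³
m(Cr) = 0.3154 × 7.19 = 2.268 g
n(Cr) = 2.268 / 52.00 = 0.04362 mol; n(e⁻) = 3 × 0.04362 = 0.1309 mol
Q = 0.1309 × 96485 / 0.645 = 19580 C
t = 19580 / 0.101 = 1.939×10^5 s = 3230 min

3230 min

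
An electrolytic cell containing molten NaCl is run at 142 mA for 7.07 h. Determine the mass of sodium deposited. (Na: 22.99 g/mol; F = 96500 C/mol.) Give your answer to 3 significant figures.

0.861 g

Q = 0.142 A × 25452 s = 3614 C
n(e⁻) = Q/F = 3614/96500 = 0.03745 mol
Na⁺ + e⁻ → Na, so n(Na) = 0.03745 mol
m = 0.03745 × 22.99 = 0.861 g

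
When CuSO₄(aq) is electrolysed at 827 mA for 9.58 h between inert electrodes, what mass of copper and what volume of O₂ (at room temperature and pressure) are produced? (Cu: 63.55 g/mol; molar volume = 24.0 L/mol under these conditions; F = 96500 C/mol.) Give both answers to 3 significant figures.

9.39 g Cu; 1.77 L O₂

Q = 0.827 × 34488 = 28520 C; n(e⁻) = 28520 / 96500 = 0.2955 mol
Cathode: Cu²⁺ + 2e⁻ → Cu → n(Cu) = 0.2955/2 = 0.1478 mol → 9.39 g
Anode: 2H₂O → O₂ + 4H⁺ + 4e⁻ → n(O₂) = 0.2955/4 = 0.07388 mol → 1.77 L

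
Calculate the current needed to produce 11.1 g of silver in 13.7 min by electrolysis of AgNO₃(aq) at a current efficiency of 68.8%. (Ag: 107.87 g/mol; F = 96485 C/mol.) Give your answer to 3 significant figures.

17.6 A

n(Ag) = 11.1 / 107.87 = 0.1029 mol
Ag⁺ + e⁻ → Ag, so n(e⁻) = 0.1029 mol
Q = 0.1029 × 96485 / 0.688 = 14430 C
I = Q / t = 14430 / 822 s = 17.6 A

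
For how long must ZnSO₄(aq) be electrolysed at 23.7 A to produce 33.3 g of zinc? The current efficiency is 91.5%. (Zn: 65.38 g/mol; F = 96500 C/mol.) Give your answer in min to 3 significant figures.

n(Zn) = 33.3 / 65.38 = 0.5093 mol
Zn²⁺ + 2e⁻ → Zn, so n(e⁻) = 2 × 0.5093 = 1.019 mol
Q = 1.019 × 96500 / 0.915 = 1.075×10^5 C
t = Q / I = 1.075×10^5 / 23.7 = 4536 s = 75.6 min

75.6 min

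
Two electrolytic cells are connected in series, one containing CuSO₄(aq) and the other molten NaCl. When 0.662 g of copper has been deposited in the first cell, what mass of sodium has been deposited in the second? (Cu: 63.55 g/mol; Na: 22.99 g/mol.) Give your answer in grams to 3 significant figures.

n(Cu) = 0.662 / 63.55 = 0.01042 mol
Cu²⁺ + 2e⁻ → Cu, so n(e⁻) = 2 × 0.01042 = 0.02084 mol
The cells are in series, so the same charge (and hence the same n(e⁻) = 0.02084 mol) passes through both.
Na⁺ + e⁻ → Na, so n(Na) = 0.02084 mol
m(Na) = 0.02084 × 22.99 = 0.479 g

0.479 g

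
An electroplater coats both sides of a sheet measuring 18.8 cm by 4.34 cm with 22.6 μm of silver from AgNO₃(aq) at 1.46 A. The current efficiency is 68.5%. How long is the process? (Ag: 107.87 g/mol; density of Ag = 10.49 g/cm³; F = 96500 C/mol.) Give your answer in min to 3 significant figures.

Plated area = 2 × 18.8 × 4.34 = 163.2 cm²
Volume = 163.2 × 22.6×10⁻⁴ cm = 0.3688 cm³
m(Ag) = 0.3688 × 10.49 = 3.869 g
n(Ag) = 3.869 / 107.87 = 0.03587 mol; n(e⁻) = 0.03587 mol
Q = 0.03587 × 96500 / 0.685 = 5053 C
t = 5053 / 1.46 = 3461 s = 57.7 min

57.7 min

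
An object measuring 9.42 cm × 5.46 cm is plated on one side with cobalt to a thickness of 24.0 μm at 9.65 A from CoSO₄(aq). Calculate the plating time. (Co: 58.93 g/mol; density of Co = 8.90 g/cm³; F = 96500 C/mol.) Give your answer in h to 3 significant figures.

Plated area = 9.42 × 5.46 = 51.43 cm²
Volume = 51.43 × 24.0×10⁻⁴ cm = 0.1234 cm³
m(Co) = 0.1234 × 8.90 = 1.098 g
n(Co) = 1.098 / 58.93 = 0.01863 mol; n(e⁻) = 2 × 0.01863 = 0.03726 mol
Q = 0.03726 × 96500 = 3596 C
t = 3596 / 9.65 = 372.6 s = 0.104 h

0.104 h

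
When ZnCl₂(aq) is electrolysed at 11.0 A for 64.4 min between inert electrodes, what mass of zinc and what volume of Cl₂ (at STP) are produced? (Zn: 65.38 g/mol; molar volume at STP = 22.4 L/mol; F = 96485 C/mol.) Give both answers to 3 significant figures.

Q = 11.0 × 3864 = 42500 C; n(e⁻) = 42500 / 96485 = 0.4405 mol
Cathode: Zn²⁺ + 2e⁻ → Zn → n(Zn) = 0.4405/2 = 0.2203 mol → 14.4 g
Anode: 2Cl⁻ → Cl₂ + 2e⁻ → n(Cl₂) = 0.4405/2 = 0.2203 mol → 4.93 L

14.4 g Zn; 4.93 L Cl₂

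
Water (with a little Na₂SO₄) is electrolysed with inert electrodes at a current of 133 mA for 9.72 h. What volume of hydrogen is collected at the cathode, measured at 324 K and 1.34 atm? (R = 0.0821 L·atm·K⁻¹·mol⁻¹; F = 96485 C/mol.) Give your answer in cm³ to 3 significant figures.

Charge passed = 0.133 × 34992 = 4654 C
n(e⁻) = 4654 / 96485 = 0.04824 mol
2H⁺ + 2e⁻ → H₂, so n(H₂) = 0.04824 / 2 = 0.02412 mol
V = nRT/P = 0.02412 × 0.0821 × 324 / 1.34 = 0.4788 L
= 479 cm³

479 cm³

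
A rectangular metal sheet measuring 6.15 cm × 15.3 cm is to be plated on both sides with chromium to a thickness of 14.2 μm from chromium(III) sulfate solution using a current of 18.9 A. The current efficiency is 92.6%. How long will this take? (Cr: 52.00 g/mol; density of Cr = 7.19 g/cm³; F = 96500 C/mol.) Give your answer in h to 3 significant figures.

Plated area = 2 × 6.15 × 15.3 = 188.2 cm²
Volume = 188.2 × 14.2×10⁻⁴ cm = 0.2672 cm³
m(Cr) = 0.2672 × 7.19 = 1.921 g
n(Cr) = 1.921 / 52.00 = 0.03694 mol; n(e⁻) = 3 × 0.03694 = 0.1108 mol
Q = 0.1108 × 96500 / 0.926 = 11550 C
t = 11550 / 18.9 = 611.1 s = 0.170 h

0.170 h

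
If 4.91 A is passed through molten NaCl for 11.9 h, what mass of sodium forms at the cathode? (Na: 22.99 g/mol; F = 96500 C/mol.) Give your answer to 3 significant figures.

50.1 g

Charge passed = 4.91 × 42840 = 2.103×10^5 C
n(e⁻) = 2.103×10^5 / 96500 = 2.179 mol
Na⁺ + e⁻ → Na, so n(Na) = 2.179 mol
m = 2.179 × 22.99 = 50.1 g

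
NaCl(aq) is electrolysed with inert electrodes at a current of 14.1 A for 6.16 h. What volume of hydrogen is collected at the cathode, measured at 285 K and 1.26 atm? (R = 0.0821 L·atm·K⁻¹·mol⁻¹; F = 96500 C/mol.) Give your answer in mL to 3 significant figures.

Q = It = 14.1 × 22176 = 3.127×10^5 C
n(e⁻) = 3.127×10^5 / 96500 = 3.240 mol
2H⁺ + 2e⁻ → H₂, so n(H₂) = 3.240 / 2 = 1.620 mol
V = nRT/P = 1.620 × 0.0821 × 285 / 1.26 = 30.08 L
= 30100 mL

30100 mL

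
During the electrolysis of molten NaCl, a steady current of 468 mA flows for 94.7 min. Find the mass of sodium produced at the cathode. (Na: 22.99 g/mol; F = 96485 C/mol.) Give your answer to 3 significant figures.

Charge passed = 0.468 × 5682 = 2659 C
n(e⁻) = 2659 / 96485 = 0.02756 mol
Na⁺ + e⁻ → Na, so n(Na) = 0.02756 mol
m = 0.02756 × 22.99 = 0.634 g

0.634 g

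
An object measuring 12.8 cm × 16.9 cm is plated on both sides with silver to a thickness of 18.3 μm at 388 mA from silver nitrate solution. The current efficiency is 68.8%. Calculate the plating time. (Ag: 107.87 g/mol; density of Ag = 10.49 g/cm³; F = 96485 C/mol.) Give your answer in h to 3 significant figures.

7.73 h

Plated area = 2 × 12.8 × 16.9 = 432.6 cm²
Volume = 432.6 × 18.3×10⁻⁴ cm = 0.7917 cm³
m(Ag) = 0.7917 × 10.49 = 8.305 g
n(Ag) = 8.305 / 107.87 = 0.07699 mol; n(e⁻) = 0.07699 mol
Q = 0.07699 × 96485 / 0.688 = 10800 C
t = 10800 / 0.388 = 27840 s = 7.73 h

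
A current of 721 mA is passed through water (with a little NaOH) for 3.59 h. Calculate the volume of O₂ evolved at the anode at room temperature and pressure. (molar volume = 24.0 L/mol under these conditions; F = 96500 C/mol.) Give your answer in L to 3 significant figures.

Q = It = 0.721 × 12924 = 9318 C
n(e⁻) = Q/F = 9318/96500 = 0.09656 mol
2H₂O → O₂ + 4H⁺ + 4e⁻, so n(O₂) = 0.09656 / 4 = 0.02414 mol
V = 0.02414 × 24.0 = 0.5794 L

0.579 L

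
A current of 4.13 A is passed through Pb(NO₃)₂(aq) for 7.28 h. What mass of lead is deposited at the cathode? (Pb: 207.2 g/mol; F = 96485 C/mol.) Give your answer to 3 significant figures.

116 g

Q = It = 4.13 × 26208 = 1.082×10^5 C
n(e⁻) = 1.082×10^5 / 96485 = 1.121 mol
Pb²⁺ + 2e⁻ → Pb, so n(Pb) = 1.121 / 2 = 0.5605 mol
m = 0.5605 × 207.2 = 116 g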